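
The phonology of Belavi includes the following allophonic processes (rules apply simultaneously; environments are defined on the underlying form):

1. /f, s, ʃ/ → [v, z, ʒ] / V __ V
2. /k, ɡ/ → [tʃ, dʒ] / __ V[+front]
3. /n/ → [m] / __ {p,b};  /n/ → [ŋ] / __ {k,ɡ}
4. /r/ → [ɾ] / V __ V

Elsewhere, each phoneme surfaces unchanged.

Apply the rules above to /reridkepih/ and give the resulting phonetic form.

[reɾidtʃepih]

/r/ (word-initial) fails the environment for rule 4, so it stays [r].
/r/ (between /e/ and /i/) occurs between two vowels → [ɾ] by rule 4.
/k/ meets the environment for rule 2 (before a front vowel) → [tʃ].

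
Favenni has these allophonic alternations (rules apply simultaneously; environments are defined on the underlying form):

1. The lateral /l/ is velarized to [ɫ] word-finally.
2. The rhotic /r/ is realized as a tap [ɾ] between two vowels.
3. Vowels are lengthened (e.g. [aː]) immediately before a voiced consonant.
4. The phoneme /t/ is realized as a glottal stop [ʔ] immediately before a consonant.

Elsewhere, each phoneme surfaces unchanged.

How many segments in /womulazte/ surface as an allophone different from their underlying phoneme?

Segments that undergo a rule: /o/ → [oː] (rule 3); /u/ → [uː] (rule 3); /a/ → [aː] (rule 3).
All other segments surface unchanged.

3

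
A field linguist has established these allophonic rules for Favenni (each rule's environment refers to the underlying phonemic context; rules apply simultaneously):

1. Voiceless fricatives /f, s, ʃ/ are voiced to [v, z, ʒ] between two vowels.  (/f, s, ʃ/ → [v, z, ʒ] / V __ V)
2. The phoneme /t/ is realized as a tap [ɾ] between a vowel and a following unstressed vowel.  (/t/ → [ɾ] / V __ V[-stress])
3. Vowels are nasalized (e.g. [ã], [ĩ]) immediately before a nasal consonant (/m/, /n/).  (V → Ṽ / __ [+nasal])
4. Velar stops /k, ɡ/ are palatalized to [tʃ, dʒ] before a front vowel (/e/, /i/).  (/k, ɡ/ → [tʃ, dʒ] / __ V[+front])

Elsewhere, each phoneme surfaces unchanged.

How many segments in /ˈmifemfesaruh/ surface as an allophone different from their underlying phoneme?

3

Segments that undergo a rule: /f/ → [v] (rule 1); /e/ → [ẽ] (rule 3); /s/ → [z] (rule 1).
All other segments surface unchanged.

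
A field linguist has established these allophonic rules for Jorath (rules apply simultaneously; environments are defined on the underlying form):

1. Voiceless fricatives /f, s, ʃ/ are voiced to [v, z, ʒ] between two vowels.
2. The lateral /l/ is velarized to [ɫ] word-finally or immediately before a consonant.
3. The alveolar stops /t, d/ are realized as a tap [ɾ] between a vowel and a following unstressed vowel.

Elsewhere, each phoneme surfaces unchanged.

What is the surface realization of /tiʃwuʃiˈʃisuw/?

/t/ — word-initial; rule 3 does not apply here → [t].
/ʃ/ (between /i/ and /w/) is in the target of rule 1 but the environment (between two vowels) is not met → [ʃ].
Rule 1 applies to /ʃ/ (between /u/ and /i/: between two vowels) → [ʒ].
/ʃ/ (between /i/ and /i/): between two vowels, so rule 1 applies → [ʒ].
/s/ meets the environment for rule 1 (between two vowels) → [z].

[tiʃwuʒiˈʒizuw]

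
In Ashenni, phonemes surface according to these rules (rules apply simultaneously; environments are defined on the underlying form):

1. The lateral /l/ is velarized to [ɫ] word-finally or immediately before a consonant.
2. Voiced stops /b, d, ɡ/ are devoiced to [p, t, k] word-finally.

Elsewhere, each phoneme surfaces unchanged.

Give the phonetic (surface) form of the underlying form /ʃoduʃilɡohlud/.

/ʃ/ stays [ʃ].
/o/ (between /ʃ/ and /d/): no rule targets it → [o].
/d/ (between /o/ and /u/): rule 2 targets it, but not word-finally → unchanged [d].
/u/ stays [u].
/ʃ/ stays [ʃ].
/i/ (between /ʃ/ and /l/): no rule targets it → [i].
/l/ (between /i/ and /ɡ/): word-finally or immediately before a consonant, so rule 1 applies → [ɫ].
/ɡ/ — between /l/ and /o/; rule 2 does not apply here → [ɡ].
/o/ (between /ɡ/ and /h/): no rule targets it → [o].
/h/ (between /o/ and /l/): no rule targets it → [h].
/l/ — between /h/ and /u/; rule 1 does not apply here → [l].
/u/ — not in any rule's target class → [u].
Rule 2 applies to /d/ (word-final: word-finally) → [t].

[ʃoduʃiɫɡohlut]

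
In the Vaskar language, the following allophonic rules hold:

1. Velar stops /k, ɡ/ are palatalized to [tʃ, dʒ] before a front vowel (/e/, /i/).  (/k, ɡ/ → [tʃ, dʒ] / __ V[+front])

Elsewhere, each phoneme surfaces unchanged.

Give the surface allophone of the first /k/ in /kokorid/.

[k]

/k/ — word-initial; rule 1 does not apply here → [k].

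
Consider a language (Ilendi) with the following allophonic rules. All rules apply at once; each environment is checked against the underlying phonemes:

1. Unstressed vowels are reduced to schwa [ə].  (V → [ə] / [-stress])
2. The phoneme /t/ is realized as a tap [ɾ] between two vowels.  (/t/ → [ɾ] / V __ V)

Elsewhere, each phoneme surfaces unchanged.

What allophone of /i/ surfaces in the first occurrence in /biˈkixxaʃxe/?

[ə]

/i/ (between /b/ and /k/) occurs in an unstressed syllable → [ə] by rule 1.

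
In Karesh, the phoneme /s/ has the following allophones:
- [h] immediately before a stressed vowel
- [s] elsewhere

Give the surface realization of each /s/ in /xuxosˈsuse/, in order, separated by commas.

Occurrence 1 (position 5): no conditioning environment matches → elsewhere allophone [s].
Occurrence 2 (position 6): immediately before a stressed vowel → [h].
Occurrence 3 (position 8): no conditioning environment matches → elsewhere allophone [s].

[s], [h], [s]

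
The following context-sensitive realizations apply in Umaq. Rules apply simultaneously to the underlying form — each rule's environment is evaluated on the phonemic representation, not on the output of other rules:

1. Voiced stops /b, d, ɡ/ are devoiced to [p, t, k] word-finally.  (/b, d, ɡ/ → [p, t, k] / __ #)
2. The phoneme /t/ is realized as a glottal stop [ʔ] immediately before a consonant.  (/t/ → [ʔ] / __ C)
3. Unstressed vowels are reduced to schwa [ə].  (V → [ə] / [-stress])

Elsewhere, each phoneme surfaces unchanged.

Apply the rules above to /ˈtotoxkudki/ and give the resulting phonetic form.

[ˈtotəxkədkə]

/t/ (word-initial) is in the target of rule 2 but the environment (immediately before a consonant) is not met → [t].
/o/ — between /t/ and /t/; rule 3 does not apply here → [o].
/t/ (between /o/ and /o/): rule 2 targets it, but not immediately before a consonant → unchanged [t].
/o/ — between /t/ and /x/, in an unstressed syllable — surfaces as [ə] (rule 3).
/u/ — between /k/ and /d/, in an unstressed syllable — surfaces as [ə] (rule 3).
/d/ (between /u/ and /k/) is in the target of rule 1 but the environment (word-finally) is not met → [d].
/i/ — word-final, in an unstressed syllable — surfaces as [ə] (rule 3).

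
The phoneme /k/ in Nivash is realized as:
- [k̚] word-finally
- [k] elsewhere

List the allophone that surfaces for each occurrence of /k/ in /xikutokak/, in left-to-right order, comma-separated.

[k], [k], [k̚]

Occurrence 1 (position 3): no conditioning environment matches → elsewhere allophone [k].
Occurrence 2 (position 7): no conditioning environment matches → elsewhere allophone [k].
Occurrence 3 (position 9): word-finally → [k̚].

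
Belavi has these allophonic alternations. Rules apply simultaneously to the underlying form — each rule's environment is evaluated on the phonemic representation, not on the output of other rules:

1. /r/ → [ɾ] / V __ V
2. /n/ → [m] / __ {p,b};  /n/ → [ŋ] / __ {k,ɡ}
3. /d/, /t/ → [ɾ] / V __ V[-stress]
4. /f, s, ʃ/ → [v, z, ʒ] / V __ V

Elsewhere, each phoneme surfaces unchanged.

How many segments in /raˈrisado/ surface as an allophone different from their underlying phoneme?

Segments that undergo a rule: /r/ → [ɾ] (rule 1); /s/ → [z] (rule 4); /d/ → [ɾ] (rule 3).
All other segments surface unchanged.

3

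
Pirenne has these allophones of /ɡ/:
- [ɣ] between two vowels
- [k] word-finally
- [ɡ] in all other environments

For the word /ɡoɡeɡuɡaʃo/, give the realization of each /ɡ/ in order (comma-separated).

[ɡ], [ɣ], [ɣ], [ɣ]

Occurrence 1 (position 1): no conditioning environment matches → elsewhere allophone [ɡ].
Occurrence 2 (position 3): between two vowels → [ɣ].
Occurrence 3 (position 5): between two vowels → [ɣ].
Occurrence 4 (position 7): between two vowels → [ɣ].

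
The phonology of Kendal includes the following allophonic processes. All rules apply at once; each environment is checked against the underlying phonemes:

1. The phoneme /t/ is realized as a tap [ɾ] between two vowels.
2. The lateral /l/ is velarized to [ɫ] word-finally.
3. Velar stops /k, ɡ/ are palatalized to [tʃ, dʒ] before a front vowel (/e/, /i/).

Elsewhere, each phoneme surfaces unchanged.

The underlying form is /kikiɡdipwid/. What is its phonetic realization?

[tʃitʃiɡdipwid]

/k/ (word-initial) occurs before a front vowel → [tʃ] by rule 3.
/i/ stays [i].
/k/ (between /i/ and /i/) occurs before a front vowel → [tʃ] by rule 3.
/i/ stays [i].
/ɡ/ (between /i/ and /d/) is in the target of rule 3 but the environment (before a front vowel) is not met → [ɡ].
/d/ stays [d].
/i/ — not in any rule's target class → [i].
/p/ — not in any rule's target class → [p].
/w/ (between /p/ and /i/) is unaffected → [w].
/i/ (between /w/ and /d/): no rule targets it → [i].
/d/ stays [d].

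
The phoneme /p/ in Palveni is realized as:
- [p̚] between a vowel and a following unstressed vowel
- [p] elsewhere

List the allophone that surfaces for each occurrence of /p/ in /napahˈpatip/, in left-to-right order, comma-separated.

[p̚], [p], [p]

Occurrence 1 (position 3): between a vowel and a following unstressed vowel → [p̚].
Occurrence 2 (position 6): no conditioning environment matches → elsewhere allophone [p].
Occurrence 3 (position 10): no conditioning environment matches → elsewhere allophone [p].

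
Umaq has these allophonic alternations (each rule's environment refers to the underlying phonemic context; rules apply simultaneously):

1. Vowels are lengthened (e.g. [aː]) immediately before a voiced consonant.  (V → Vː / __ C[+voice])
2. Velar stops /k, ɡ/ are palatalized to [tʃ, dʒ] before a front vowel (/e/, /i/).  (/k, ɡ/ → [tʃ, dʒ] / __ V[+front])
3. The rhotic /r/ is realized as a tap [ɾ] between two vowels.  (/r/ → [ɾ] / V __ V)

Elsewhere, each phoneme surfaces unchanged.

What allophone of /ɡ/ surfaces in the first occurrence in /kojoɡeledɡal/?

/ɡ/ (between /o/ and /e/) occurs before a front vowel → [dʒ] by rule 2.

[dʒ]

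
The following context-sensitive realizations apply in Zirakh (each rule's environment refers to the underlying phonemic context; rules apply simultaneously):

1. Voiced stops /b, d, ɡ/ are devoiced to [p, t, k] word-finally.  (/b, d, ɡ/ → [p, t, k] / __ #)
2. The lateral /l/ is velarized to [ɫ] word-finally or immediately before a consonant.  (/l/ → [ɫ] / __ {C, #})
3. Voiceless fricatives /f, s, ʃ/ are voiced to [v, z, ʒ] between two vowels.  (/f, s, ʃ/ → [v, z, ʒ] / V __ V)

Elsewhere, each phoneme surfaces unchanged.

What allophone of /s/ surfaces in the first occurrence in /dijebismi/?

/s/ (between /i/ and /m/) is in the target of rule 3 but the environment (between two vowels) is not met → [s].

[s]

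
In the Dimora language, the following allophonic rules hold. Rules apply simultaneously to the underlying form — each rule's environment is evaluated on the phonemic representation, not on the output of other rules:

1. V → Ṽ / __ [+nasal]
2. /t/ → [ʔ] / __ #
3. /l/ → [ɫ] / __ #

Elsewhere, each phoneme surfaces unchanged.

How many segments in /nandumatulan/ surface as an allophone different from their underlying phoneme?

Segments that undergo a rule: /a/ → [ã] (rule 1); /u/ → [ũ] (rule 1); /a/ → [ã] (rule 1).
All other segments surface unchanged.

3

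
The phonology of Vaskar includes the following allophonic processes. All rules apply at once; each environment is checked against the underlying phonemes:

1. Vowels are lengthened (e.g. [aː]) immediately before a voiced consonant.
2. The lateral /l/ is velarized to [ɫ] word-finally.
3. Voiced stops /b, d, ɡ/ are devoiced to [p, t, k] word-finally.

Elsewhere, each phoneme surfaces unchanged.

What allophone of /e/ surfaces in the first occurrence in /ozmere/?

[eː]

/e/ (between /m/ and /r/): before a voiced consonant, so rule 1 applies → [eː].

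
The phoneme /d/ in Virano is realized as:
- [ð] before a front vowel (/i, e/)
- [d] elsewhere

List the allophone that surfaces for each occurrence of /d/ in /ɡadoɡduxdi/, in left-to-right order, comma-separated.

[d], [d], [ð]

Occurrence 1 (position 3): no conditioning environment matches → elsewhere allophone [d].
Occurrence 2 (position 6): no conditioning environment matches → elsewhere allophone [d].
Occurrence 3 (position 9): before a front vowel (/i, e/) → [ð].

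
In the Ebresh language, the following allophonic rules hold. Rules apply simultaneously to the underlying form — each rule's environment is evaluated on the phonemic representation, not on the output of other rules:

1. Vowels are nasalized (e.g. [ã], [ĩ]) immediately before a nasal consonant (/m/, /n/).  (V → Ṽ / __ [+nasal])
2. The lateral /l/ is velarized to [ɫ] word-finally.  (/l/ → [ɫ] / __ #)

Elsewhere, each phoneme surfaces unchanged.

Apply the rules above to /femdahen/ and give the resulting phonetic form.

/e/ — between /f/ and /m/, before a nasal consonant — surfaces as [ẽ] (rule 1).
/a/ — between /d/ and /h/; rule 1 does not apply here → [a].
/e/ (between /h/ and /n/) occurs before a nasal consonant → [ẽ] by rule 1.

[fẽmdahẽn]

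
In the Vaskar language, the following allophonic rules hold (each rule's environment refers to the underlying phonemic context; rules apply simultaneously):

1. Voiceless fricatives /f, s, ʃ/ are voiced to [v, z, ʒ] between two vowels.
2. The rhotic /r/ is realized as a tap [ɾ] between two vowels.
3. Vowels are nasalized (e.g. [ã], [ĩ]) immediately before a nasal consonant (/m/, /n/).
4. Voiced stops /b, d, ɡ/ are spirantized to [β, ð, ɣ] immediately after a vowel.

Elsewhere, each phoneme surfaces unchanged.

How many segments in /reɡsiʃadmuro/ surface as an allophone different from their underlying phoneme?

Segments that undergo a rule: /ɡ/ → [ɣ] (rule 4); /ʃ/ → [ʒ] (rule 1); /d/ → [ð] (rule 4); /r/ → [ɾ] (rule 2).
All other segments surface unchanged.

4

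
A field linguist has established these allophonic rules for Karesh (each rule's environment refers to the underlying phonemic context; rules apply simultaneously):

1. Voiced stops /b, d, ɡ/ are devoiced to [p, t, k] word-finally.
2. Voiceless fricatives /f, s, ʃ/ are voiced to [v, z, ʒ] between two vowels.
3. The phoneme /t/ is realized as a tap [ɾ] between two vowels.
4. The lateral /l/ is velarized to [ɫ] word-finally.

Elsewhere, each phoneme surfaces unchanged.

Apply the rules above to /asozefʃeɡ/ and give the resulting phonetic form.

[azozefʃek]

/a/ — not in any rule's target class → [a].
/s/ (between /a/ and /o/): between two vowels, so rule 2 applies → [z].
/o/ stays [o].
/z/ stays [z].
/e/ stays [e].
/f/ — between /e/ and /ʃ/; rule 2 does not apply here → [f].
/ʃ/ (between /f/ and /e/) is in the target of rule 2 but the environment (between two vowels) is not met → [ʃ].
/e/ (between /ʃ/ and /ɡ/) is unaffected → [e].
/ɡ/ — word-final, word-finally — surfaces as [k] (rule 1).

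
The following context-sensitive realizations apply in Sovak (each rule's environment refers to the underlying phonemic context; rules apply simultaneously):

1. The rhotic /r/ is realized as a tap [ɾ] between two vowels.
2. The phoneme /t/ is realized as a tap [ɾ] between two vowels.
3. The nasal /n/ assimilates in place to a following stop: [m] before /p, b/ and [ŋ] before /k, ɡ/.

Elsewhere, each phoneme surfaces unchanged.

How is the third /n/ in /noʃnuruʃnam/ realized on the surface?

/n/ — between /ʃ/ and /a/; rule 3 does not apply here → [n].

[n]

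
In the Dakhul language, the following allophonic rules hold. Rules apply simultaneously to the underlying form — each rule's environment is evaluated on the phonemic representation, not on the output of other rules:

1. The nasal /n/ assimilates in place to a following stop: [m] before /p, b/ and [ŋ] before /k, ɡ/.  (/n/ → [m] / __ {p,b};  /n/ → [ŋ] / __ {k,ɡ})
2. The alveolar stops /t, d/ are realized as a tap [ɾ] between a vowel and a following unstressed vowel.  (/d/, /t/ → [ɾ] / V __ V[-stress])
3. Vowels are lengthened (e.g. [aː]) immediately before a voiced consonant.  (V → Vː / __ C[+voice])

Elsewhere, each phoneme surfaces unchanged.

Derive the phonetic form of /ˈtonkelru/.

[ˈtoːŋkeːlru]

/t/ (word-initial) is in the target of rule 2 but the environment (between a vowel and a following unstressed vowel) is not met → [t].
/o/ — between /t/ and /n/, before a voiced consonant — surfaces as [oː] (rule 3).
/n/ meets the environment for rule 1 (before a labial or velar stop) → [ŋ].
/k/ stays [k].
/e/ — between /k/ and /l/, before a voiced consonant — surfaces as [eː] (rule 3).
/l/ (between /e/ and /r/) is unaffected → [l].
/r/ stays [r].
/u/ (word-final) is in the target of rule 3 but the environment (before a voiced consonant) is not met → [u].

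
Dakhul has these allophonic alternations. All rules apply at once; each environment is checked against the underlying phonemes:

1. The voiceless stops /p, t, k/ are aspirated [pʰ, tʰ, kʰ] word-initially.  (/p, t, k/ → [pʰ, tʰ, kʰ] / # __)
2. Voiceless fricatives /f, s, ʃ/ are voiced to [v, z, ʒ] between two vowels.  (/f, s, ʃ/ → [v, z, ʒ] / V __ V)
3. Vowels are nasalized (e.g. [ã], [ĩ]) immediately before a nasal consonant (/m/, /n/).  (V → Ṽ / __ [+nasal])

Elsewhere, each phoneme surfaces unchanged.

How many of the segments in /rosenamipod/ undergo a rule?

3

Segments that undergo a rule: /s/ → [z] (rule 2); /e/ → [ẽ] (rule 3); /a/ → [ã] (rule 3).
All other segments surface unchanged.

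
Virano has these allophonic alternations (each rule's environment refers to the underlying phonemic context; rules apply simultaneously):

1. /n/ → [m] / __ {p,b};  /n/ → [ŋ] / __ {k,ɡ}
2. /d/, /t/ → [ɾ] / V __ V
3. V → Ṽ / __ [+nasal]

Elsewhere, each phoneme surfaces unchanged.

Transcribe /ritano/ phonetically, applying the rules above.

[riɾãno]

/i/ — between /r/ and /t/; rule 3 does not apply here → [i].
/t/ — between /i/ and /a/, between two vowels — surfaces as [ɾ] (rule 2).
/a/ (between /t/ and /n/) occurs before a nasal consonant → [ã] by rule 3.
/n/ — between /a/ and /o/; rule 1 does not apply here → [n].
/o/ — word-final; rule 3 does not apply here → [o].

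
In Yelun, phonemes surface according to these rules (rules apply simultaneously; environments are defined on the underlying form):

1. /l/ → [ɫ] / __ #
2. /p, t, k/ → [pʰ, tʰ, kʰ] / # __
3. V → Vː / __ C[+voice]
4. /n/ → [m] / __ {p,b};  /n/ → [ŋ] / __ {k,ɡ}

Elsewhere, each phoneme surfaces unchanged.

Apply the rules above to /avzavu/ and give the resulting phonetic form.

[aːvzaːvu]

/a/ (word-initial) occurs before a voiced consonant → [aː] by rule 3.
/v/ stays [v].
/z/ (between /v/ and /a/) is unaffected → [z].
/a/ (between /z/ and /v/) occurs before a voiced consonant → [aː] by rule 3.
/v/ stays [v].
/u/ (word-final) is in the target of rule 3 but the environment (before a voiced consonant) is not met → [u].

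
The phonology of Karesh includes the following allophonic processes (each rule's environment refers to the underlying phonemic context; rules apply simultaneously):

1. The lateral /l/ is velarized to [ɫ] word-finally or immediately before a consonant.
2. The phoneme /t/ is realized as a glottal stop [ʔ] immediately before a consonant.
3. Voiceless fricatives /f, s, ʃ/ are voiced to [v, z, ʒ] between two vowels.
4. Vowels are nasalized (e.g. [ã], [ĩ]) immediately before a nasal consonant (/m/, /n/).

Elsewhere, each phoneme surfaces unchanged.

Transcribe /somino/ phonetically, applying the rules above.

/s/ — word-initial; rule 3 does not apply here → [s].
/o/ (between /s/ and /m/) occurs before a nasal consonant → [õ] by rule 4.
/m/ stays [m].
/i/ (between /m/ and /n/): before a nasal consonant, so rule 4 applies → [ĩ].
/n/ (between /i/ and /o/): no rule targets it → [n].
/o/ (word-final) fails the environment for rule 4, so it stays [o].

[sõmĩno]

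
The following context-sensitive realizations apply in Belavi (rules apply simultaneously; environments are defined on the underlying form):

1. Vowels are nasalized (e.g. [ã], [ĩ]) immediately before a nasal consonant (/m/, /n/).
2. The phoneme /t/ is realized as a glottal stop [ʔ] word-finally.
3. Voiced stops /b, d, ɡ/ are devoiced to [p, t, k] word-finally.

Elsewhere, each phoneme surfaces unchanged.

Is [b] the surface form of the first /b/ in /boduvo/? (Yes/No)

Yes

/b/ (word-initial) fails the environment for rule 3, so it stays [b].
The actual realization is [b], which matches [b].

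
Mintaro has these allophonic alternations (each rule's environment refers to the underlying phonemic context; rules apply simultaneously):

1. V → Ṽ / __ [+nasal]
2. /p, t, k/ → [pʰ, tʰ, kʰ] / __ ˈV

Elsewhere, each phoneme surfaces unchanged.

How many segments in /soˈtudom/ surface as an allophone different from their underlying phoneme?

2

Segments that undergo a rule: /t/ → [tʰ] (rule 2); /o/ → [õ] (rule 1).
All other segments surface unchanged.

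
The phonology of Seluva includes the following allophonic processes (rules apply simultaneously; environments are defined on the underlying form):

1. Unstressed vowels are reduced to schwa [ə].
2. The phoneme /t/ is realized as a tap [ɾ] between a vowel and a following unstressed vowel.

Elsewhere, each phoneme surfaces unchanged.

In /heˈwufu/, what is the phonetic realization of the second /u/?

/u/ (word-final): in an unstressed syllable, so rule 1 applies → [ə].

[ə]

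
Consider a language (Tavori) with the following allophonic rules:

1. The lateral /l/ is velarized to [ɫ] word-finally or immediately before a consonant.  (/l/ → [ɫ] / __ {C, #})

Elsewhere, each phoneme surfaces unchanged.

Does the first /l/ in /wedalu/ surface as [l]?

/l/ (between /a/ and /u/) is in the target of rule 1 but the environment (word-finally or immediately before a consonant) is not met → [l].
The actual realization is [l], which matches [l].

Yes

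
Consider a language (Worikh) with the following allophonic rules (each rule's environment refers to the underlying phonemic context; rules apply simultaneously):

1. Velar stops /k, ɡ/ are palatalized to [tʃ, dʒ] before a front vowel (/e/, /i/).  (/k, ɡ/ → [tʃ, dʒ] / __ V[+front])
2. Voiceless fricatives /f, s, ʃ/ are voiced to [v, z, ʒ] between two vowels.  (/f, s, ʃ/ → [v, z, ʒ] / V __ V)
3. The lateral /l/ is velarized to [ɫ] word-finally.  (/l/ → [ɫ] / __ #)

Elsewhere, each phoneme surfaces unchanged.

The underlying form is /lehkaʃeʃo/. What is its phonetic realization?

[lehkaʒeʒo]

/l/ — word-initial; rule 3 does not apply here → [l].
/e/ — not in any rule's target class → [e].
/h/ (between /e/ and /k/): no rule targets it → [h].
/k/ (between /h/ and /a/) fails the environment for rule 1, so it stays [k].
/a/ (between /k/ and /ʃ/): no rule targets it → [a].
Rule 2 applies to /ʃ/ (between /a/ and /e/: between two vowels) → [ʒ].
/e/ (between /ʃ/ and /ʃ/): no rule targets it → [e].
Rule 2 applies to /ʃ/ (between /e/ and /o/: between two vowels) → [ʒ].
/o/ stays [o].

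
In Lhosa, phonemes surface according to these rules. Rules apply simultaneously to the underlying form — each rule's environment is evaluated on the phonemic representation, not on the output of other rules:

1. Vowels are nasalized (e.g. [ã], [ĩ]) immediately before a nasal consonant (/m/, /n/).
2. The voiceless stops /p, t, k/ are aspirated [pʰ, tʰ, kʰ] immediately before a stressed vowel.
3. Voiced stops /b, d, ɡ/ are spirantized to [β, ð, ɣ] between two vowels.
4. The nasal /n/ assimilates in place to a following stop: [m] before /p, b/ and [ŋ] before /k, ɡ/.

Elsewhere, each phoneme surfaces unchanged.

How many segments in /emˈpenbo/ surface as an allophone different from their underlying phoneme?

Segments that undergo a rule: /e/ → [ẽ] (rule 1); /p/ → [pʰ] (rule 2); /e/ → [ẽ] (rule 1); /n/ → [m] (rule 4).
All other segments surface unchanged.

4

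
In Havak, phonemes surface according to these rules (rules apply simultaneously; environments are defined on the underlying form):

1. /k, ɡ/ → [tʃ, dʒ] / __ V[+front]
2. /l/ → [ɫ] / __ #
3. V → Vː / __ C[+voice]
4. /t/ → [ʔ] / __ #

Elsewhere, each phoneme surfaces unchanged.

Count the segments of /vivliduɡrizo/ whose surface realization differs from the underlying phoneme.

4

Segments that undergo a rule: /i/ → [iː] (rule 3); /i/ → [iː] (rule 3); /u/ → [uː] (rule 3); /i/ → [iː] (rule 3).
All other segments surface unchanged.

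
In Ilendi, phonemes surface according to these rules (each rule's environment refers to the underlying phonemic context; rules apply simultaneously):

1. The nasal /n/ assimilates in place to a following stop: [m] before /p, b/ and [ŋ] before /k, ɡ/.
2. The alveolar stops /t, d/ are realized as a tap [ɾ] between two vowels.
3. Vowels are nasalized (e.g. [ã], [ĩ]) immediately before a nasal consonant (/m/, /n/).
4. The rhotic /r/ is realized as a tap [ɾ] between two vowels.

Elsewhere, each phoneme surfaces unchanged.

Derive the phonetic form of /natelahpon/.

[naɾelahpõn]

/n/ (word-initial) fails the environment for rule 1, so it stays [n].
/a/ — between /n/ and /t/; rule 3 does not apply here → [a].
/t/ (between /a/ and /e/) occurs between two vowels → [ɾ] by rule 2.
/e/ (between /t/ and /l/): rule 3 targets it, but not before a nasal consonant → unchanged [e].
/l/ (between /e/ and /a/): no rule targets it → [l].
/a/ (between /l/ and /h/): rule 3 targets it, but not before a nasal consonant → unchanged [a].
/h/ — not in any rule's target class → [h].
/p/ (between /h/ and /o/): no rule targets it → [p].
/o/ (between /p/ and /n/): before a nasal consonant, so rule 3 applies → [õ].
/n/ (word-final) fails the environment for rule 1, so it stays [n].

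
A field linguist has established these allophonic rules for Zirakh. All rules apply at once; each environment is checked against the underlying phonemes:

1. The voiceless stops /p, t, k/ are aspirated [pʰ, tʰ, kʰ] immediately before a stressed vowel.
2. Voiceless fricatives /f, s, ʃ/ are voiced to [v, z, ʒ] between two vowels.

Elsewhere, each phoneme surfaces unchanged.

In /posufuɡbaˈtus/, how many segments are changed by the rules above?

3

Segments that undergo a rule: /s/ → [z] (rule 2); /f/ → [v] (rule 2); /t/ → [tʰ] (rule 1).
All other segments surface unchanged.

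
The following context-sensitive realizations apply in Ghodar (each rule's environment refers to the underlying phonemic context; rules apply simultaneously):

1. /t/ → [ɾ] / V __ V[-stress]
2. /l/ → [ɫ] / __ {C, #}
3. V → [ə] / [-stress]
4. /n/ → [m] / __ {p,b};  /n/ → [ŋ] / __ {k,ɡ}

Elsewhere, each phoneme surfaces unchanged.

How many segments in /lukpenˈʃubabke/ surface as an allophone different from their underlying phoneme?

4

Segments that undergo a rule: /u/ → [ə] (rule 3); /e/ → [ə] (rule 3); /a/ → [ə] (rule 3); /e/ → [ə] (rule 3).
All other segments surface unchanged.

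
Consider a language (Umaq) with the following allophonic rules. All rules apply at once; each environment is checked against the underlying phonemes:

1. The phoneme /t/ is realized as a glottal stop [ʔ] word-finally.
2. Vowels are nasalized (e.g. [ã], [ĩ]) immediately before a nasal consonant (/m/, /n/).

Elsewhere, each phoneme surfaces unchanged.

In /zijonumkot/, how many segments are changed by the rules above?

Segments that undergo a rule: /o/ → [õ] (rule 2); /u/ → [ũ] (rule 2); /t/ → [ʔ] (rule 1).
All other segments surface unchanged.

3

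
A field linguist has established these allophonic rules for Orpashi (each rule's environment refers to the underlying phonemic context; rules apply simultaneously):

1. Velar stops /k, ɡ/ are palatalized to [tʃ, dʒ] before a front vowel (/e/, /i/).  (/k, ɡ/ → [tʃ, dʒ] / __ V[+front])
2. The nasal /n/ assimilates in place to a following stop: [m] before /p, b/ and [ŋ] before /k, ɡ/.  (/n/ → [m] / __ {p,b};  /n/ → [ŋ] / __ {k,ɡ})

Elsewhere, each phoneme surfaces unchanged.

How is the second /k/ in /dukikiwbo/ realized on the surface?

[tʃ]

/k/ (between /i/ and /i/): before a front vowel, so rule 1 applies → [tʃ].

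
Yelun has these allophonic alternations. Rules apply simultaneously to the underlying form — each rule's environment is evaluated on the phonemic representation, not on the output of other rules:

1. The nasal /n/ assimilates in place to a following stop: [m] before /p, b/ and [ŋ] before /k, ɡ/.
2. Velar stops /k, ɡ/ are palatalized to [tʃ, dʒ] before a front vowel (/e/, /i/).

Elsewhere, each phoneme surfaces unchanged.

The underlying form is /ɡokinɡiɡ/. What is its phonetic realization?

[ɡotʃiŋdʒiɡ]

/ɡ/ — word-initial; rule 2 does not apply here → [ɡ].
/o/ — not in any rule's target class → [o].
/k/ (between /o/ and /i/): before a front vowel, so rule 2 applies → [tʃ].
/i/ (between /k/ and /n/) is unaffected → [i].
/n/ meets the environment for rule 1 (before a labial or velar stop) → [ŋ].
/ɡ/ (between /n/ and /i/) occurs before a front vowel → [dʒ] by rule 2.
/i/ stays [i].
/ɡ/ — word-final; rule 2 does not apply here → [ɡ].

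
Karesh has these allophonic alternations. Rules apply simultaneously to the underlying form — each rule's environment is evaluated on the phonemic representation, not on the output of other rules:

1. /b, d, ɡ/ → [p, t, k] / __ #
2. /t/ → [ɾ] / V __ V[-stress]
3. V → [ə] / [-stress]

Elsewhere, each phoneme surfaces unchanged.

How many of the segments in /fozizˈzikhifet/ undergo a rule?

Segments that undergo a rule: /o/ → [ə] (rule 3); /i/ → [ə] (rule 3); /i/ → [ə] (rule 3); /e/ → [ə] (rule 3).
All other segments surface unchanged.

4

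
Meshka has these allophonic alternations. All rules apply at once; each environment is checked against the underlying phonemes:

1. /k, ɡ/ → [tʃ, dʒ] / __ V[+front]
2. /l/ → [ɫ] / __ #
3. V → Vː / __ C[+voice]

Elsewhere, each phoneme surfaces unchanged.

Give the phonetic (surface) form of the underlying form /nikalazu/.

[nikaːlaːzu]

/i/ — between /n/ and /k/; rule 3 does not apply here → [i].
/k/ — between /i/ and /a/; rule 1 does not apply here → [k].
Rule 3 applies to /a/ (between /k/ and /l/: before a voiced consonant) → [aː].
/l/ (between /a/ and /a/) is in the target of rule 2 but the environment (word-finally) is not met → [l].
/a/ (between /l/ and /z/): before a voiced consonant, so rule 3 applies → [aː].
/u/ (word-final): rule 3 targets it, but not before a voiced consonant → unchanged [u].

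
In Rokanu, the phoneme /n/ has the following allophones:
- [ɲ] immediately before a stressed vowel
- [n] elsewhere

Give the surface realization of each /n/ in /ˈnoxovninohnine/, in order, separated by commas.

[ɲ], [n], [n], [n], [n]

Occurrence 1 (position 1): immediately before a stressed vowel → [ɲ].
Occurrence 2 (position 6): no conditioning environment matches → elsewhere allophone [n].
Occurrence 3 (position 8): no conditioning environment matches → elsewhere allophone [n].
Occurrence 4 (position 11): no conditioning environment matches → elsewhere allophone [n].
Occurrence 5 (position 13): no conditioning environment matches → elsewhere allophone [n].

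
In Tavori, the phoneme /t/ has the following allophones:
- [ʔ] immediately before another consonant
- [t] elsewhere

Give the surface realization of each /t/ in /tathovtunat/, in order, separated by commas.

Occurrence 1 (position 1): no conditioning environment matches → elsewhere allophone [t].
Occurrence 2 (position 3): immediately before another consonant → [ʔ].
Occurrence 3 (position 7): no conditioning environment matches → elsewhere allophone [t].
Occurrence 4 (position 11): no conditioning environment matches → elsewhere allophone [t].

[t], [ʔ], [t], [t]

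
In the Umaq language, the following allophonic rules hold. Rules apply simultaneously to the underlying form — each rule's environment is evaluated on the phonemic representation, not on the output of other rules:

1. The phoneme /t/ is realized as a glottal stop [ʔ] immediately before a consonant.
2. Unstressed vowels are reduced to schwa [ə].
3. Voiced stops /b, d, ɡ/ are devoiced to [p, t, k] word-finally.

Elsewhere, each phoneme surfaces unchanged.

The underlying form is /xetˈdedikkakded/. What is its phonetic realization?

[xəʔˈdedəkkəkdət]

/x/ stays [x].
/e/ meets the environment for rule 2 (in an unstressed syllable) → [ə].
Rule 1 applies to /t/ (between /e/ and /d/: immediately before a consonant) → [ʔ].
/d/ (between /t/ and /e/) is in the target of rule 3 but the environment (word-finally) is not met → [d].
/e/ (between /d/ and /d/) is in the target of rule 2 but the environment (in an unstressed syllable) is not met → [e].
/d/ (between /e/ and /i/) fails the environment for rule 3, so it stays [d].
/i/ — between /d/ and /k/, in an unstressed syllable — surfaces as [ə] (rule 2).
/k/ stays [k].
/k/ — not in any rule's target class → [k].
/a/ — between /k/ and /k/, in an unstressed syllable — surfaces as [ə] (rule 2).
/k/ (between /a/ and /d/) is unaffected → [k].
/d/ (between /k/ and /e/): rule 3 targets it, but not word-finally → unchanged [d].
/e/ (between /d/ and /d/) occurs in an unstressed syllable → [ə] by rule 2.
/d/ meets the environment for rule 3 (word-finally) → [t].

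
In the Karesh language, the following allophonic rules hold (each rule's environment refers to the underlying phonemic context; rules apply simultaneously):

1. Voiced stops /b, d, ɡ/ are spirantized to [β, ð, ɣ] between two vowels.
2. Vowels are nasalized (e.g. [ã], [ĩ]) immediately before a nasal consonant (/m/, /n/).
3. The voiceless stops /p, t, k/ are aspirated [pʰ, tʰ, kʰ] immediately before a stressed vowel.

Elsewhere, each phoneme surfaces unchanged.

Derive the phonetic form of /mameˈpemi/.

/m/ (word-initial) is unaffected → [m].
/a/ meets the environment for rule 2 (before a nasal consonant) → [ã].
/m/ (between /a/ and /e/): no rule targets it → [m].
/e/ (between /m/ and /p/): rule 2 targets it, but not before a nasal consonant → unchanged [e].
/p/ meets the environment for rule 3 (immediately before a stressed vowel) → [pʰ].
/e/ (between /p/ and /m/): before a nasal consonant, so rule 2 applies → [ẽ].
/m/ (between /e/ and /i/): no rule targets it → [m].
/i/ (word-final) fails the environment for rule 2, so it stays [i].

[mãmeˈpʰẽmi]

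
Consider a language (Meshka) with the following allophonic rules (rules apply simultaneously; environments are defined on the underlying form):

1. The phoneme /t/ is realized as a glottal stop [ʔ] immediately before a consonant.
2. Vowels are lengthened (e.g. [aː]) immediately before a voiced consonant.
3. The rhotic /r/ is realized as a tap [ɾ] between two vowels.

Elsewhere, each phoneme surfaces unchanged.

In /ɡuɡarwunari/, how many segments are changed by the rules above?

Segments that undergo a rule: /u/ → [uː] (rule 2); /a/ → [aː] (rule 2); /u/ → [uː] (rule 2); /a/ → [aː] (rule 2); /r/ → [ɾ] (rule 3).
All other segments surface unchanged.

5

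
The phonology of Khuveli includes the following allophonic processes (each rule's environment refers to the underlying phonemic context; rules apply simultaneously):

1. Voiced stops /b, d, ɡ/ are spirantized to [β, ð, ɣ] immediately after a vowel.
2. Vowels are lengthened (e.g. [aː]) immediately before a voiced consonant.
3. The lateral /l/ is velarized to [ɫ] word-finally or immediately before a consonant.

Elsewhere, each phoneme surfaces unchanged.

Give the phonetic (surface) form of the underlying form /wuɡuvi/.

[wuːɣuːvi]

/w/ (word-initial): no rule targets it → [w].
/u/ — between /w/ and /ɡ/, before a voiced consonant — surfaces as [uː] (rule 2).
/ɡ/ meets the environment for rule 1 (immediately after a vowel) → [ɣ].
Rule 2 applies to /u/ (between /ɡ/ and /v/: before a voiced consonant) → [uː].
/v/ (between /u/ and /i/): no rule targets it → [v].
/i/ (word-final): rule 2 targets it, but not before a voiced consonant → unchanged [i].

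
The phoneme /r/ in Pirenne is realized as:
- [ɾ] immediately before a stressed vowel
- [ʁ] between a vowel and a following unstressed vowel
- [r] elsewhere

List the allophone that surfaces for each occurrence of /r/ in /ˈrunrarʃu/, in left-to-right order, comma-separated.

[ɾ], [r], [r]

Occurrence 1 (position 1): immediately before a stressed vowel → [ɾ].
Occurrence 2 (position 4): no conditioning environment matches → elsewhere allophone [r].
Occurrence 3 (position 6): no conditioning environment matches → elsewhere allophone [r].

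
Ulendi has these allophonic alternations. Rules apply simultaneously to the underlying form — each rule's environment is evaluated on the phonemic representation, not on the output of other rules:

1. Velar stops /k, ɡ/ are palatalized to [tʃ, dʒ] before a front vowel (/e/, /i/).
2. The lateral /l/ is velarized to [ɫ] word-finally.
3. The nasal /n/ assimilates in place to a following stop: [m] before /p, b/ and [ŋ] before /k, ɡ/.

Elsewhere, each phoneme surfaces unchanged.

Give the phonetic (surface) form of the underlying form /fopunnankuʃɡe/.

/f/ (word-initial) is unaffected → [f].
/o/ (between /f/ and /p/): no rule targets it → [o].
/p/ stays [p].
/u/ (between /p/ and /n/) is unaffected → [u].
/n/ (between /u/ and /n/) fails the environment for rule 3, so it stays [n].
/n/ (between /n/ and /a/): rule 3 targets it, but not before a labial or velar stop → unchanged [n].
/a/ (between /n/ and /n/): no rule targets it → [a].
Rule 3 applies to /n/ (between /a/ and /k/: before a labial or velar stop) → [ŋ].
/k/ (between /n/ and /u/) is in the target of rule 1 but the environment (before a front vowel) is not met → [k].
/u/ (between /k/ and /ʃ/) is unaffected → [u].
/ʃ/ — not in any rule's target class → [ʃ].
/ɡ/ (between /ʃ/ and /e/) occurs before a front vowel → [dʒ] by rule 1.
/e/ — not in any rule's target class → [e].

[fopunnaŋkuʃdʒe]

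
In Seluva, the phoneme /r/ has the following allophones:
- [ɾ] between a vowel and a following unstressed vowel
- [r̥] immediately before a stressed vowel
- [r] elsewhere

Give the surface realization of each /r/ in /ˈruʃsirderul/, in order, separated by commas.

Occurrence 1 (position 1): immediately before a stressed vowel → [r̥].
Occurrence 2 (position 6): no conditioning environment matches → elsewhere allophone [r].
Occurrence 3 (position 9): between a vowel and a following unstressed vowel → [ɾ].

[r̥], [r], [ɾ]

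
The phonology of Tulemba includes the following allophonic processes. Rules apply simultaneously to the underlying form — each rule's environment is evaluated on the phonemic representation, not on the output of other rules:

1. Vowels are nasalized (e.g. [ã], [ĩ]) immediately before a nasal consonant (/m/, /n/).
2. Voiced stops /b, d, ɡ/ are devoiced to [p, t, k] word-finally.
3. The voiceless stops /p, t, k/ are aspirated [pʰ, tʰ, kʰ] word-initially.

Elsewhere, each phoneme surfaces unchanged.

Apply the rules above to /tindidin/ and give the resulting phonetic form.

Rule 3 applies to /t/ (word-initial: word-initially) → [tʰ].
/i/ (between /t/ and /n/): before a nasal consonant, so rule 1 applies → [ĩ].
/n/ — not in any rule's target class → [n].
/d/ (between /n/ and /i/) fails the environment for rule 2, so it stays [d].
/i/ (between /d/ and /d/): rule 1 targets it, but not before a nasal consonant → unchanged [i].
/d/ (between /i/ and /i/) fails the environment for rule 2, so it stays [d].
/i/ (between /d/ and /n/) occurs before a nasal consonant → [ĩ] by rule 1.
/n/ (word-final) is unaffected → [n].

[tʰĩndidĩn]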